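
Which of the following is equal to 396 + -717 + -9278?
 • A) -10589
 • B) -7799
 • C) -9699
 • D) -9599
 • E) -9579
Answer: D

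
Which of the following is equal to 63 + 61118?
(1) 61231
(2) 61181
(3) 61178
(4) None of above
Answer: 2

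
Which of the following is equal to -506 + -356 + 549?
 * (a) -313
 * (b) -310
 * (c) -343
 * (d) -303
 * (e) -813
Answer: a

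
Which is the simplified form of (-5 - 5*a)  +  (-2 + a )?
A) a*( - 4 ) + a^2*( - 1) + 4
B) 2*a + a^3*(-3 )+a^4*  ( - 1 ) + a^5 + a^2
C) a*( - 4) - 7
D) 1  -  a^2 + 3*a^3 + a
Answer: C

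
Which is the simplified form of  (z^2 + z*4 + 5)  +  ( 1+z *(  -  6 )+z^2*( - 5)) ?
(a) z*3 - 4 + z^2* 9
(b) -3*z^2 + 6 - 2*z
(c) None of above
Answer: c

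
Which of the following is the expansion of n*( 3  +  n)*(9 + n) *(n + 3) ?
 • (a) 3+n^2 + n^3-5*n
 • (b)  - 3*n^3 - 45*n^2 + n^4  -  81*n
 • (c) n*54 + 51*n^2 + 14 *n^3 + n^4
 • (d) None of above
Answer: d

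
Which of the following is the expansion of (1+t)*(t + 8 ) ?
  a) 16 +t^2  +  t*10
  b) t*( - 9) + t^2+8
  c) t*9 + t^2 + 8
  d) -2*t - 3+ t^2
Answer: c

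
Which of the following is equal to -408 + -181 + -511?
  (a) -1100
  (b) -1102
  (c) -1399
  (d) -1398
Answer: a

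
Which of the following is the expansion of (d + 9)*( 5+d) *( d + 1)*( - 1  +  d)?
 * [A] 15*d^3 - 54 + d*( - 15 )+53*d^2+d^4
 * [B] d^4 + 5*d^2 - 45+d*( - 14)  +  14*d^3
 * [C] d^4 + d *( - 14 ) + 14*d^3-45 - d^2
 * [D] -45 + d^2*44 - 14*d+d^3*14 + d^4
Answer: D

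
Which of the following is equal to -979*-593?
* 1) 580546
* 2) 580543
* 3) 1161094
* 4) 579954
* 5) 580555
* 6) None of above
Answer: 6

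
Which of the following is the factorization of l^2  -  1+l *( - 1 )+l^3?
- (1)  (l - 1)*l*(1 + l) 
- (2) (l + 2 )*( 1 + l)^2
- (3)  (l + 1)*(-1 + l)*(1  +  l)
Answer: 3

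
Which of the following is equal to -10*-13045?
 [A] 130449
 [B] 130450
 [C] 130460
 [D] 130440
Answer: B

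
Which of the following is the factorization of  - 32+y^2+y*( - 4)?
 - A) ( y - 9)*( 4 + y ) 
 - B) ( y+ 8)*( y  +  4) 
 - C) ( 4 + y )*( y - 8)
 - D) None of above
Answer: C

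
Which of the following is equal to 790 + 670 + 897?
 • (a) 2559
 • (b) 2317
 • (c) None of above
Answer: c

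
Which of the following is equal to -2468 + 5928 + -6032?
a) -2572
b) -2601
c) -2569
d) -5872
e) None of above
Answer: a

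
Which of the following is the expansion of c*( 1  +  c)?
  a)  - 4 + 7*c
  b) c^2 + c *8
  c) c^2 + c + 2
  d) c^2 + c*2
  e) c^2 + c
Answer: e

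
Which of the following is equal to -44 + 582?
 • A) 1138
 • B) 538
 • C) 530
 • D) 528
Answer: B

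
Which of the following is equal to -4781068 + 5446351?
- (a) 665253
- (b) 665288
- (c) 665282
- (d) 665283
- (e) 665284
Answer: d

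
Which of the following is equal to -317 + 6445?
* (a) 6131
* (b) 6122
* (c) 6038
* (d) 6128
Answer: d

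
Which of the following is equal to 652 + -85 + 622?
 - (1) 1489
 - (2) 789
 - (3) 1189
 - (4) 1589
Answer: 3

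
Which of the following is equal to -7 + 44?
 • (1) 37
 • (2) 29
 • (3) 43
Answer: 1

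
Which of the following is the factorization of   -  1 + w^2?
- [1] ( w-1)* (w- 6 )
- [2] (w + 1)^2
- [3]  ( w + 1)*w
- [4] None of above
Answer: 4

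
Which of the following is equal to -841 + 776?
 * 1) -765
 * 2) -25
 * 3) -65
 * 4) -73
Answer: 3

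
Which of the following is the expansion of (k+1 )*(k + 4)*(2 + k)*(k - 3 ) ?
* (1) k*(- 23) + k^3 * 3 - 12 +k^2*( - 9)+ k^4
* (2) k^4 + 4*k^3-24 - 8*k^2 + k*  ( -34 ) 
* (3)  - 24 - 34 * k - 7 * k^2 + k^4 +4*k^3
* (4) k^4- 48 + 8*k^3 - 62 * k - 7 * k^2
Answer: 3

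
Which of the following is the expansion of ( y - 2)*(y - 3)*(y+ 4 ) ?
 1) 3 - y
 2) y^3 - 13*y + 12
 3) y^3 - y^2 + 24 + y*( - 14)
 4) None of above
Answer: 3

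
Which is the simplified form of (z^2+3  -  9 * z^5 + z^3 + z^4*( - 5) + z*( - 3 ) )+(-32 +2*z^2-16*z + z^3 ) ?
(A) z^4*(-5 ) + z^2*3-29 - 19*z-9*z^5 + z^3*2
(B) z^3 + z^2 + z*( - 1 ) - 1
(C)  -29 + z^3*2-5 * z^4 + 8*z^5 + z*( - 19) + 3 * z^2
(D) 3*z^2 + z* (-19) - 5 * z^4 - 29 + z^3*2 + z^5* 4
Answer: A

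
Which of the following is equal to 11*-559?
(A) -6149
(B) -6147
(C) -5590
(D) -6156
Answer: A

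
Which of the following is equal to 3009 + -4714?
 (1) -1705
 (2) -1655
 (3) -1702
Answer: 1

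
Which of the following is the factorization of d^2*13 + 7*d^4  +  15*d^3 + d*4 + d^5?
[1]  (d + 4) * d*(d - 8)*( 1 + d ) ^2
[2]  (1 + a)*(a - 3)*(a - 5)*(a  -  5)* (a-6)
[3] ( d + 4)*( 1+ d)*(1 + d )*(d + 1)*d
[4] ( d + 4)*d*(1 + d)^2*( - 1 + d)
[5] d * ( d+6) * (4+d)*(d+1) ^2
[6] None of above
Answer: 3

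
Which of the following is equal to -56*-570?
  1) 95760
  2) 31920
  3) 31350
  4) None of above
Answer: 2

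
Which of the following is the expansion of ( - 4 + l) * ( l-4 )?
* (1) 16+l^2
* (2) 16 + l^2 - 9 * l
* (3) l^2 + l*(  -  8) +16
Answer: 3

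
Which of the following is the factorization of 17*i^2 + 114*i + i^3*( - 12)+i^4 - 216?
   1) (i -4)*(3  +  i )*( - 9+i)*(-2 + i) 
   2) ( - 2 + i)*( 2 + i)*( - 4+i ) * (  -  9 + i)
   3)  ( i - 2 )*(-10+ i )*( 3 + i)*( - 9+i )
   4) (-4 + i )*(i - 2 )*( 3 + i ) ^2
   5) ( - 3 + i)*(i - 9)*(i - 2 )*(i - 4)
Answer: 1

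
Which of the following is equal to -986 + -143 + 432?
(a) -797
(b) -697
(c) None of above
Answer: b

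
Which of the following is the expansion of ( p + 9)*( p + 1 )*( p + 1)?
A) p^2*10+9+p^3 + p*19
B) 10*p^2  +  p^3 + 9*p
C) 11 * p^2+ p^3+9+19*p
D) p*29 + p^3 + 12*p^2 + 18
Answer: C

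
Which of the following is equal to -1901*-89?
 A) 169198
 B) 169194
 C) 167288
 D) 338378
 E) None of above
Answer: E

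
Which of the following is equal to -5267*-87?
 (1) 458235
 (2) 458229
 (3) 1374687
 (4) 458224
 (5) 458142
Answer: 2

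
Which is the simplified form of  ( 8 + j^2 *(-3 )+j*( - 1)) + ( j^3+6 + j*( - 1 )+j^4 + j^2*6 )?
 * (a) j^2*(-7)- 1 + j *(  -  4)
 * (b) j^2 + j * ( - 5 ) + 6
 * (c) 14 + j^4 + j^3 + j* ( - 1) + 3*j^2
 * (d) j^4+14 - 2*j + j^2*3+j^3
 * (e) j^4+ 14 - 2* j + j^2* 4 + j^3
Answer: d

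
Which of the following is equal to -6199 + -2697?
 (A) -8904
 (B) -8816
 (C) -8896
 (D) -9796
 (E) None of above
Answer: C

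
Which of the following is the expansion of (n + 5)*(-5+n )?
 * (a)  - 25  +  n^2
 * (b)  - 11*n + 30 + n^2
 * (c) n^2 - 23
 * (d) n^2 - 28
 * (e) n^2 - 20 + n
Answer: a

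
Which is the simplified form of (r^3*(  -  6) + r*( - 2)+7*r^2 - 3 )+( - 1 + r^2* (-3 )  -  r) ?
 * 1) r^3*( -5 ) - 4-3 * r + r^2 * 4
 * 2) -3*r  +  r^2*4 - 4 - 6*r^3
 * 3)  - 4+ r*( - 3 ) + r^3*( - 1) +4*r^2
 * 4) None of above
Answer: 2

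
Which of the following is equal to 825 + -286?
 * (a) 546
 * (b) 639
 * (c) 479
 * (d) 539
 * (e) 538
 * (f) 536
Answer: d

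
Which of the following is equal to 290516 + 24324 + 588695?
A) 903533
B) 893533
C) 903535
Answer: C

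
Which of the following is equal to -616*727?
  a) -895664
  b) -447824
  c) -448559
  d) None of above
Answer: d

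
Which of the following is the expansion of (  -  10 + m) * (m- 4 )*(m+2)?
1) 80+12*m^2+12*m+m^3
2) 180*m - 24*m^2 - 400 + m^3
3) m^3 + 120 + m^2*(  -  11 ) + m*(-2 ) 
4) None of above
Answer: 4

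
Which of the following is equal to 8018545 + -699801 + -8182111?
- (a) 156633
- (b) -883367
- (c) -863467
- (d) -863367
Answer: d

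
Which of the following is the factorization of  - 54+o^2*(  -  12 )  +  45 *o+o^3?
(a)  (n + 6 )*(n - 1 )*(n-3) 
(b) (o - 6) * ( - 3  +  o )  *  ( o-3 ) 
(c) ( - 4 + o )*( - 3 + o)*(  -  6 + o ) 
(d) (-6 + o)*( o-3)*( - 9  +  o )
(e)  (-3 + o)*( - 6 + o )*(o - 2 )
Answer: b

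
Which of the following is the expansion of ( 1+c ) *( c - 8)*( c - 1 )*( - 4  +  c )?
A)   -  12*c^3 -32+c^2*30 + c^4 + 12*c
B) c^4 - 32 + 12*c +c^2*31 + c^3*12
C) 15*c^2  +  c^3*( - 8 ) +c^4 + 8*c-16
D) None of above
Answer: D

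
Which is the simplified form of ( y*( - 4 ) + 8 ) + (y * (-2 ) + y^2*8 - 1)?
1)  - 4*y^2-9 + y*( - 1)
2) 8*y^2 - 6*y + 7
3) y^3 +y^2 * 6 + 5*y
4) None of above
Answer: 2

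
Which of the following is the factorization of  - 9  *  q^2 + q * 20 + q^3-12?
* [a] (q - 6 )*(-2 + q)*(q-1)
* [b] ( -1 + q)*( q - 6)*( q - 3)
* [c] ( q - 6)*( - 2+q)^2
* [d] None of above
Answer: a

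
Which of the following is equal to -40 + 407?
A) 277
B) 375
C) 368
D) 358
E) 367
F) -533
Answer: E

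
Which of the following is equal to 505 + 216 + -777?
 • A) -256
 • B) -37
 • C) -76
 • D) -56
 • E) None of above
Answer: D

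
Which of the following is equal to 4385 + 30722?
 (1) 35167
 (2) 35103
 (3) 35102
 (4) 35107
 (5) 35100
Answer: 4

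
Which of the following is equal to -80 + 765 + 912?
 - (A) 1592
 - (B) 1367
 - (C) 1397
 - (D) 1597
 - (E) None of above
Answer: D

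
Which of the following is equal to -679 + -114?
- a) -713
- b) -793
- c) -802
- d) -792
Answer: b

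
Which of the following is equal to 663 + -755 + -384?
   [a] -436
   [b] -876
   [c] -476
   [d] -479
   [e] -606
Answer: c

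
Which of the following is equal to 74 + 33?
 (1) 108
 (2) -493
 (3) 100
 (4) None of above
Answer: 4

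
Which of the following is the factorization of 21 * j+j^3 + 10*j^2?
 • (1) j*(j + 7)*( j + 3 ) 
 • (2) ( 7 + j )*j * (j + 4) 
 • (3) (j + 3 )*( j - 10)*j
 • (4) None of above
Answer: 1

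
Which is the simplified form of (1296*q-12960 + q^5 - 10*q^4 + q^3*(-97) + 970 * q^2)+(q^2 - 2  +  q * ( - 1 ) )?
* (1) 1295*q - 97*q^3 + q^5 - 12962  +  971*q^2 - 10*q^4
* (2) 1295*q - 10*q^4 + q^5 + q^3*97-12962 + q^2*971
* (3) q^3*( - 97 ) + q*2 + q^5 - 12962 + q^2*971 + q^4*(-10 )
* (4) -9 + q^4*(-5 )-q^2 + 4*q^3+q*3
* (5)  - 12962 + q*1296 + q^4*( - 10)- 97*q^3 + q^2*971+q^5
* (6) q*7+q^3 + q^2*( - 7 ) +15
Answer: 1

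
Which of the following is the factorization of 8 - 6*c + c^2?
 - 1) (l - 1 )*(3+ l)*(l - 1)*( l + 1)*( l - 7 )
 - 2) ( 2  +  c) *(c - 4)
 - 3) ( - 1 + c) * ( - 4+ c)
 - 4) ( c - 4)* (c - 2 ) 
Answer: 4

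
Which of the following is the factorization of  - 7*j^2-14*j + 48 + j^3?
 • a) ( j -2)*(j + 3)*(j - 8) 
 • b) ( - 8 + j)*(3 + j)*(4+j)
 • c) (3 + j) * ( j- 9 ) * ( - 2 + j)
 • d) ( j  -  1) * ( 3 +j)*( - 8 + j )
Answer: a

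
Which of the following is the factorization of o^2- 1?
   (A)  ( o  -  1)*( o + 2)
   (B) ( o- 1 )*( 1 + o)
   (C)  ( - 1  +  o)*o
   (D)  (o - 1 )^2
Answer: B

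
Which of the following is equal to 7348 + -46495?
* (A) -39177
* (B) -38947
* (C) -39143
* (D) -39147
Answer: D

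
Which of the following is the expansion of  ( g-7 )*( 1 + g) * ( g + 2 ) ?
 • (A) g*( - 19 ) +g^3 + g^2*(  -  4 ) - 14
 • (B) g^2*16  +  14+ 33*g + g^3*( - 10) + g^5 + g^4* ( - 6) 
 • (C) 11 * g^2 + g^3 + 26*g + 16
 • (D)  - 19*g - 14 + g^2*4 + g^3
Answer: A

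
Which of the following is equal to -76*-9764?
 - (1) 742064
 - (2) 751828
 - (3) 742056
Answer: 1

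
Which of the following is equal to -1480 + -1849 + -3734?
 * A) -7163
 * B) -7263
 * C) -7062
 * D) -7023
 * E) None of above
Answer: E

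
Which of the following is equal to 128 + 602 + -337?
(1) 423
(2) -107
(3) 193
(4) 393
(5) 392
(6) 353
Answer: 4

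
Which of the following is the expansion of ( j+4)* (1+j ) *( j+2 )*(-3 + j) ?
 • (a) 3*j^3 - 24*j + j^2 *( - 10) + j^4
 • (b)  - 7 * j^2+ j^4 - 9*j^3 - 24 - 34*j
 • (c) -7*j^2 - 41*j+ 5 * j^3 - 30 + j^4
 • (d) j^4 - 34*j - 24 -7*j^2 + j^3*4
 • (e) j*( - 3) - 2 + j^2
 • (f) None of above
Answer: d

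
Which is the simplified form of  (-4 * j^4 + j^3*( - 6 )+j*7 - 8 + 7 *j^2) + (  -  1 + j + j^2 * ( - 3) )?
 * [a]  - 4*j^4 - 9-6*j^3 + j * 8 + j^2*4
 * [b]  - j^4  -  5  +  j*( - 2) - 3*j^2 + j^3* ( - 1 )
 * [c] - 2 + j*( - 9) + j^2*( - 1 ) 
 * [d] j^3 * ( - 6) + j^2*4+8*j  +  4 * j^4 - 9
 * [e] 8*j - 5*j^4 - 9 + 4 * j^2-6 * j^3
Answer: a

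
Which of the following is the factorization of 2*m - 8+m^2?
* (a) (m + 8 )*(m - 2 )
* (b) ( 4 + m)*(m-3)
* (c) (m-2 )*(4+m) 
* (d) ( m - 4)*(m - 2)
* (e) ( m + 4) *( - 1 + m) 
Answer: c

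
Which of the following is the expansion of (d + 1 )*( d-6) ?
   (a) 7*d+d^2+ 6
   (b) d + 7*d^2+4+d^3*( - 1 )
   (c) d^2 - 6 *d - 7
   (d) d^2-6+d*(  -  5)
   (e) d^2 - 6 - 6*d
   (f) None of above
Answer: d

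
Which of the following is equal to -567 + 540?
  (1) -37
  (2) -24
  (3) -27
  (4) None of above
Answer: 3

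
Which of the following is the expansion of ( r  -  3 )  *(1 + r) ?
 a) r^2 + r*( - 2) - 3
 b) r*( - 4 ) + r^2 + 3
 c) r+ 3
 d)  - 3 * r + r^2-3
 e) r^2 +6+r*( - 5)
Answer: a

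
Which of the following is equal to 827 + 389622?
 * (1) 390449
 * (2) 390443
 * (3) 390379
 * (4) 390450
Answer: 1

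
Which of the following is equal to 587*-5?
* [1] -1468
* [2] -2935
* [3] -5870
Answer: 2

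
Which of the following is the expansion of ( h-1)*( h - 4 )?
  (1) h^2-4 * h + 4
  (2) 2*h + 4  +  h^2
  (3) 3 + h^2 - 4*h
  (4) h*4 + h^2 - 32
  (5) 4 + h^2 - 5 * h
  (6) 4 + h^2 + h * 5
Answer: 5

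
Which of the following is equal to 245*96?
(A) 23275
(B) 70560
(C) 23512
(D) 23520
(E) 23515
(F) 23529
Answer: D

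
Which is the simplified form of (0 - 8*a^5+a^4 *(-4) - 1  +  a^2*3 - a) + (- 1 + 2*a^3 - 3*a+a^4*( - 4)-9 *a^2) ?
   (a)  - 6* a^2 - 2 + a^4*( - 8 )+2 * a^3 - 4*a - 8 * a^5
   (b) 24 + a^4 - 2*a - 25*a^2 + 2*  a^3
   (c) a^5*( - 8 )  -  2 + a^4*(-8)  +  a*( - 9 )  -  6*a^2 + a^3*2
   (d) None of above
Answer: a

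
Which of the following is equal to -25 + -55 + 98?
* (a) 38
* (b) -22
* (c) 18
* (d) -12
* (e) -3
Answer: c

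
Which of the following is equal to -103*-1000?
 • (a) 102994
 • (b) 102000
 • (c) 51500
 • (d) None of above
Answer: d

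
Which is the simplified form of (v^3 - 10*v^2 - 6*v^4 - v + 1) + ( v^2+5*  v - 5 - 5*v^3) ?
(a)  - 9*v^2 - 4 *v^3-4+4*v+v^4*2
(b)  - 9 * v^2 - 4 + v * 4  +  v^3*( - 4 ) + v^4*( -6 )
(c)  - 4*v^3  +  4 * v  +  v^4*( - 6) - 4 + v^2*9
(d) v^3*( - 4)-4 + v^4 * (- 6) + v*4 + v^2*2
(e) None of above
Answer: b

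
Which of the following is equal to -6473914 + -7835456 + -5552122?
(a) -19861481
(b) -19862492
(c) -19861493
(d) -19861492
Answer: d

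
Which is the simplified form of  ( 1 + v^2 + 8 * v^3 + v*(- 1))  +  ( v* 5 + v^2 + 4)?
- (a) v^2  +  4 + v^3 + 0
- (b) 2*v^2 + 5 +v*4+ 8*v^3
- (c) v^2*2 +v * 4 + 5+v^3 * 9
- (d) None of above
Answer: b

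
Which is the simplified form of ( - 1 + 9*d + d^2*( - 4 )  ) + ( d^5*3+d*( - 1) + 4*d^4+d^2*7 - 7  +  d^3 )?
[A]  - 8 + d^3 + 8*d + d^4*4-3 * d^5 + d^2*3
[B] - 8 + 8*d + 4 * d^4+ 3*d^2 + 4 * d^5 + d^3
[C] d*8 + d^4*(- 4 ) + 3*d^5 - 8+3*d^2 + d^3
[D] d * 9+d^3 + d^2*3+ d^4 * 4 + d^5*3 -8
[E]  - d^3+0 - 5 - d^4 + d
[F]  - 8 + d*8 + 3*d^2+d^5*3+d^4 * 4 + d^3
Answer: F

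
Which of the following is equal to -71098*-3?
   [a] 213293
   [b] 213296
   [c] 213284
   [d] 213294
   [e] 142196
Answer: d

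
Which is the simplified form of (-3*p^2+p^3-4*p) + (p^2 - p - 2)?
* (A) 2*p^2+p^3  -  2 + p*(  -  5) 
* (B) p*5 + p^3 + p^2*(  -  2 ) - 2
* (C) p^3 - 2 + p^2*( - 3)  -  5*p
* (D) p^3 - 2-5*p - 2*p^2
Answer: D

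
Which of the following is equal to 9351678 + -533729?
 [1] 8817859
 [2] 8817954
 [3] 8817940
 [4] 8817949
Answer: 4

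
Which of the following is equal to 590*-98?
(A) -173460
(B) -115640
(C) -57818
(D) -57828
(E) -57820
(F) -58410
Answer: E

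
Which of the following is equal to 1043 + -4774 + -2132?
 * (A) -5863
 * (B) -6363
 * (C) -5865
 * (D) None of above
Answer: A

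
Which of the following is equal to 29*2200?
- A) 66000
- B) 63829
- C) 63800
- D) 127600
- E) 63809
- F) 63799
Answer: C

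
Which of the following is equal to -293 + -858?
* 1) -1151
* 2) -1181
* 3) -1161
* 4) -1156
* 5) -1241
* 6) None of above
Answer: 1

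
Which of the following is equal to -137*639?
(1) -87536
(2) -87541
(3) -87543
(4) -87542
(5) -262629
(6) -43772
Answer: 3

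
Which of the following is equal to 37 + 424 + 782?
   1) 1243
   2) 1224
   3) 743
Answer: 1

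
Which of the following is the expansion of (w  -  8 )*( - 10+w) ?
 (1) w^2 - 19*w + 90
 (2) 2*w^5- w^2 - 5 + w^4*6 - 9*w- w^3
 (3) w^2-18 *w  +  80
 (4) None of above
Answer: 3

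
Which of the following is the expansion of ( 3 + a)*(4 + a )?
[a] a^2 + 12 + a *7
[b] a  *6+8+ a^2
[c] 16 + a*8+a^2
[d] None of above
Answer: a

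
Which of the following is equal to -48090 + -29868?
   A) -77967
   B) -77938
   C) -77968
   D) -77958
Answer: D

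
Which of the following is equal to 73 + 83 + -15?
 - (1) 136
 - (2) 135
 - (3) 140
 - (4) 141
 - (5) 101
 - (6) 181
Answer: 4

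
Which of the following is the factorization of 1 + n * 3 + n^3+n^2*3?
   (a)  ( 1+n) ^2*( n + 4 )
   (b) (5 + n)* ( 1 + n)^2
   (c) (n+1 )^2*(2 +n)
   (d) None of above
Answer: d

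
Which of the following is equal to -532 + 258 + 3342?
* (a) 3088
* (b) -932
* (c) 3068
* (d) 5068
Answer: c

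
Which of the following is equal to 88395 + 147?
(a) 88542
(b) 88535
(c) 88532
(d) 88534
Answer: a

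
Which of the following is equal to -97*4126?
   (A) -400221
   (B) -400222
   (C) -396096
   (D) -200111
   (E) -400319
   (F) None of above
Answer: B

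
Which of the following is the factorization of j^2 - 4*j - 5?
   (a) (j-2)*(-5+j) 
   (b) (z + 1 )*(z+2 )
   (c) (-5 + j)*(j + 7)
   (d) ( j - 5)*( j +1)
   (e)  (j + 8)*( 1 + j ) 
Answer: d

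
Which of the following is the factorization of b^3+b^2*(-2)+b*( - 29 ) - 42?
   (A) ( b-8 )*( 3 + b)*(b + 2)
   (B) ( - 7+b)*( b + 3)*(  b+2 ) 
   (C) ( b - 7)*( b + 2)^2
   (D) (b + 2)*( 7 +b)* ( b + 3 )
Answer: B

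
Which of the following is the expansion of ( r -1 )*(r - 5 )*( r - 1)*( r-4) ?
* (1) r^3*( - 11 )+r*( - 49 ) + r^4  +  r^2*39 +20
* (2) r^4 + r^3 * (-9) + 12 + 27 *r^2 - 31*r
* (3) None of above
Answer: 1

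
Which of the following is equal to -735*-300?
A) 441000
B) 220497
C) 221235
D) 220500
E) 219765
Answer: D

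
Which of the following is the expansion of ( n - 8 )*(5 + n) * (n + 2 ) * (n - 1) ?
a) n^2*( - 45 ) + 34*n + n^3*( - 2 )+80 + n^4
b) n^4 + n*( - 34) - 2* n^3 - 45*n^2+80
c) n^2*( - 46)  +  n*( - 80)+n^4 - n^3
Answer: b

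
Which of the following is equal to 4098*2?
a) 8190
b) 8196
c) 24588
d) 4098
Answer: b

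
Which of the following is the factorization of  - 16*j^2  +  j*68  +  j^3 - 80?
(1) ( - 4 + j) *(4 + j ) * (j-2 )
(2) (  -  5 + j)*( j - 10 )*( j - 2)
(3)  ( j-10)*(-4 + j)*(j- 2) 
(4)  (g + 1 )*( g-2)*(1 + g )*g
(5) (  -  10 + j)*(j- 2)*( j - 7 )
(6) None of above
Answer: 3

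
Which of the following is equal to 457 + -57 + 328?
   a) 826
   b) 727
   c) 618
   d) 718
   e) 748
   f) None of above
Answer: f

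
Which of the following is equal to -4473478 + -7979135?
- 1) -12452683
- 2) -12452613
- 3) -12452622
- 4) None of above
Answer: 2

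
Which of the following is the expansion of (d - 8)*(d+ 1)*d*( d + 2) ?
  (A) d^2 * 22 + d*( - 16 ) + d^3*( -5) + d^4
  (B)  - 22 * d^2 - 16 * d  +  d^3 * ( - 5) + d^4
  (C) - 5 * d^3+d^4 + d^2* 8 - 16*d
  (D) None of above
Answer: B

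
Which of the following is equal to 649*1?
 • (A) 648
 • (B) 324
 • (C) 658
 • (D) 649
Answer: D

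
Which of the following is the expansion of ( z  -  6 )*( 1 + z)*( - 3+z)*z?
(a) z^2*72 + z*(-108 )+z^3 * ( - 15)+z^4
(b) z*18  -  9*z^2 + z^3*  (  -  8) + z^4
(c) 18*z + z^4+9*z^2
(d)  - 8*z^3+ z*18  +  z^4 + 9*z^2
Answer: d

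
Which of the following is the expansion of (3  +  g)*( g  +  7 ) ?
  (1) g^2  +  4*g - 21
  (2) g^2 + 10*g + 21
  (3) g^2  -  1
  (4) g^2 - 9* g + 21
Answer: 2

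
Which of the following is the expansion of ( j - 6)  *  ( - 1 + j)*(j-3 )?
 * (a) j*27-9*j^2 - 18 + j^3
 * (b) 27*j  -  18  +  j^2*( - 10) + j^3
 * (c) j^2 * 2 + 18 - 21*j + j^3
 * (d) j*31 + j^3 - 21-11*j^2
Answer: b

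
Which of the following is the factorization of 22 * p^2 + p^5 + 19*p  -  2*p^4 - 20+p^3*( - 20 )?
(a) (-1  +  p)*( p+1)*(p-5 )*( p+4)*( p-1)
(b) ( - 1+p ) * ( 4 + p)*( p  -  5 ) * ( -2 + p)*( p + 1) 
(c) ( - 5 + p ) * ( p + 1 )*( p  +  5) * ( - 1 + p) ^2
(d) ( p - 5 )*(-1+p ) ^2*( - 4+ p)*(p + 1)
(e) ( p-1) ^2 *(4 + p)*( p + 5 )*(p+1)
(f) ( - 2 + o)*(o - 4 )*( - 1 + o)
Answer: a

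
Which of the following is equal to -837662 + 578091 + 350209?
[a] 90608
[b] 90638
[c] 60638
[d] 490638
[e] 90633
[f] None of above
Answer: b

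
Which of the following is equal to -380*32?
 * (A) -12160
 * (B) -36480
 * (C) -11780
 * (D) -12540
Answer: A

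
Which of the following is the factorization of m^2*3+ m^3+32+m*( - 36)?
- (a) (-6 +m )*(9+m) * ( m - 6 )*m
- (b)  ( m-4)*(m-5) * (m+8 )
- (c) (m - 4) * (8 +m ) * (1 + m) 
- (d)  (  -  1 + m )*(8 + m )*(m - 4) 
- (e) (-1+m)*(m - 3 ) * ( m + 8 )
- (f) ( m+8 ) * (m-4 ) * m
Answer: d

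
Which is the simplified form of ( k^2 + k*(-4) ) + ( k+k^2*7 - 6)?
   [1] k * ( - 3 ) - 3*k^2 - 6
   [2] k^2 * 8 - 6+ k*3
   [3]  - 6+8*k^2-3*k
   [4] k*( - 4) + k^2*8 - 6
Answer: 3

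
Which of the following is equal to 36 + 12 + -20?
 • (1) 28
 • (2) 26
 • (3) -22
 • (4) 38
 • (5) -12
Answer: 1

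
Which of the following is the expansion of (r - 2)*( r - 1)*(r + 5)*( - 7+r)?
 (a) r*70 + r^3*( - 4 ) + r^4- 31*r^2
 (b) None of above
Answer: b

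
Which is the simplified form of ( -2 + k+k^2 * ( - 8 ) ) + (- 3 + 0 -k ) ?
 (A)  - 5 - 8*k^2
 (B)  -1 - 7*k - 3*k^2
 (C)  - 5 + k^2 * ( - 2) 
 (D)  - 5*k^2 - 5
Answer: A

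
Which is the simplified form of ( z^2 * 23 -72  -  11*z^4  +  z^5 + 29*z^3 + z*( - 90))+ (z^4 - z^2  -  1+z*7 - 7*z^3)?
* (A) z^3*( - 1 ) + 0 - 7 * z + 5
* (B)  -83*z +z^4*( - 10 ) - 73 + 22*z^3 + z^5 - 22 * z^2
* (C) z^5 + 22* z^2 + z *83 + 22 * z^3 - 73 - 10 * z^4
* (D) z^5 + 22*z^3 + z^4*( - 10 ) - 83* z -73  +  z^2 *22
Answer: D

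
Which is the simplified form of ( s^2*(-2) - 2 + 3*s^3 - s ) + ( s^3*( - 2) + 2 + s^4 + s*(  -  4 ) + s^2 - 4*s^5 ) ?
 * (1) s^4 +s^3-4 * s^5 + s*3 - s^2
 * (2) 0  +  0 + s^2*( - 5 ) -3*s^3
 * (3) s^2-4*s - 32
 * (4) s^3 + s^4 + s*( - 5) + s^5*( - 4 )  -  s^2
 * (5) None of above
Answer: 4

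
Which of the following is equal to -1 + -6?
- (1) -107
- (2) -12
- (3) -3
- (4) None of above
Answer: 4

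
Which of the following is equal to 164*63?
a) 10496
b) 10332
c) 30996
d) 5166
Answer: b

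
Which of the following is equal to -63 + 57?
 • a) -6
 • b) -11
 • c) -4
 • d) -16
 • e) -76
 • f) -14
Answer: a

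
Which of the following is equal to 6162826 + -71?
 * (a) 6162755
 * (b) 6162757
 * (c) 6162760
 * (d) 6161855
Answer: a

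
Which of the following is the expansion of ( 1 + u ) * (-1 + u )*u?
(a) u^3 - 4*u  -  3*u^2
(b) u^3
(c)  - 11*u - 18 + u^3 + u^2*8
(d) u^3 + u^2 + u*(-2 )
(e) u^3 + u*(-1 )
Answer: e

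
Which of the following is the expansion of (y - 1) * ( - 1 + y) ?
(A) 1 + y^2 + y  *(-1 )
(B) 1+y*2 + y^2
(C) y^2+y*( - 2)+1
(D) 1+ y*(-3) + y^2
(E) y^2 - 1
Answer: C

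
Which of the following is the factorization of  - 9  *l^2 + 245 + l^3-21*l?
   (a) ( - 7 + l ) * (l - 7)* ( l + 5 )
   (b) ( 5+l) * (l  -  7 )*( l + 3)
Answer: a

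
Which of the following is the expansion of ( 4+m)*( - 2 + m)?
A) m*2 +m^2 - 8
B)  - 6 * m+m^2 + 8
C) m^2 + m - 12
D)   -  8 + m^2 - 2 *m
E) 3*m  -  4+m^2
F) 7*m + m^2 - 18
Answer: A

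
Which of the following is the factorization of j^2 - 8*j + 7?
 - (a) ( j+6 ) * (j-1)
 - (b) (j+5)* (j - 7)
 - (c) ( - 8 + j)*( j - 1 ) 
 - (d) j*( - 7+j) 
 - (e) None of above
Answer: e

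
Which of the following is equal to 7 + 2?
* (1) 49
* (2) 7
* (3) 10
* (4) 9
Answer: 4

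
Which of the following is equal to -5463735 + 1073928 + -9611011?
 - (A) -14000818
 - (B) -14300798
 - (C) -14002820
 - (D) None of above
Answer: A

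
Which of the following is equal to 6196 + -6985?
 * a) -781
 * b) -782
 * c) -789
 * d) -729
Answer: c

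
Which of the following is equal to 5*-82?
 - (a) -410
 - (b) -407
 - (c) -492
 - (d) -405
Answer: a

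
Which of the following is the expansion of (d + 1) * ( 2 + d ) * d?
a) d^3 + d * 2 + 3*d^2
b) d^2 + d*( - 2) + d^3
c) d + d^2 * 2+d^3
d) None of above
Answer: a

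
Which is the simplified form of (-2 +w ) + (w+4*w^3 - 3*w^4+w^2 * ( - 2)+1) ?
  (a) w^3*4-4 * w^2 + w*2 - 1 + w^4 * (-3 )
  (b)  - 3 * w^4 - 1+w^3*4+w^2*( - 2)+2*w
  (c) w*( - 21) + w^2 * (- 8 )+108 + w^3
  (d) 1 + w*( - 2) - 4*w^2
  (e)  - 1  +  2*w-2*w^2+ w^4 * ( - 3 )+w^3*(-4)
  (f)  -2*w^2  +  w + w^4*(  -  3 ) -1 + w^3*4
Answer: b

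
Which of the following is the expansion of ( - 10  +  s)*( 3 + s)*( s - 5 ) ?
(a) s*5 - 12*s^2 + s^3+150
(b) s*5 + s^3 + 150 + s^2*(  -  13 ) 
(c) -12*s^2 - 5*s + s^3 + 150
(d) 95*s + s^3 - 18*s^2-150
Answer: a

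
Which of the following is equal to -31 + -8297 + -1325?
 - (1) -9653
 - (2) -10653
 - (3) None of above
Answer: 1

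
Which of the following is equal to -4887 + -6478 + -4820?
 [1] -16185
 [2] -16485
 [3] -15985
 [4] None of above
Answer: 1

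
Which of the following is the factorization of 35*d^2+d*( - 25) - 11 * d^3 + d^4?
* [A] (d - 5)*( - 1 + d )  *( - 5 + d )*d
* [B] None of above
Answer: A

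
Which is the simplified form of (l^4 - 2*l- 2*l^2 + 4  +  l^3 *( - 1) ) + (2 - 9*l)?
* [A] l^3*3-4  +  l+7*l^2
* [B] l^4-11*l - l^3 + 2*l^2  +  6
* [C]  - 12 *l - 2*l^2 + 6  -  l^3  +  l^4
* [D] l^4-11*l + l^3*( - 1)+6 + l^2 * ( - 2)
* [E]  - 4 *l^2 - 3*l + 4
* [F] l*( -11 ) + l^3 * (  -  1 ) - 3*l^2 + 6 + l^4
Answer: D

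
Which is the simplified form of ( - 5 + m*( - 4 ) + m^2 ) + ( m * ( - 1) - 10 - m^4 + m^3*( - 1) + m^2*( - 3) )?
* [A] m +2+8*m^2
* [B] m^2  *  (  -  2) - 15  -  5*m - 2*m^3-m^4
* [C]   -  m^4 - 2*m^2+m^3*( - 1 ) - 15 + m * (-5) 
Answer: C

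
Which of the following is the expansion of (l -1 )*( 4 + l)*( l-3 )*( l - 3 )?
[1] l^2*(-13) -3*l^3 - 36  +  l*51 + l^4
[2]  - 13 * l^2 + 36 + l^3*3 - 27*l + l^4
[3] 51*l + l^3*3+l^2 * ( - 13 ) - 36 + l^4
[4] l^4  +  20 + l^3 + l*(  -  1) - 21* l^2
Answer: 1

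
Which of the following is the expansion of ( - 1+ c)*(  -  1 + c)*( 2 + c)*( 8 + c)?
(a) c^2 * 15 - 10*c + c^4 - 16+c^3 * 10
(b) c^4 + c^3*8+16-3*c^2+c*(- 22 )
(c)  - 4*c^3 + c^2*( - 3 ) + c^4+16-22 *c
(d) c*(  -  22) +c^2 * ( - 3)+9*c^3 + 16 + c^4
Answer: b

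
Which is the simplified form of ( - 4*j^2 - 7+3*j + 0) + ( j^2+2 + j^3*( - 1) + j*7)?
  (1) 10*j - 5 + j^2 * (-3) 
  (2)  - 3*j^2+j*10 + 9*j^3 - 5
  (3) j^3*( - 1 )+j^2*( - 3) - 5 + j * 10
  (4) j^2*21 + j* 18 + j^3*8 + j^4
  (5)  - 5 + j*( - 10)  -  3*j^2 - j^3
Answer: 3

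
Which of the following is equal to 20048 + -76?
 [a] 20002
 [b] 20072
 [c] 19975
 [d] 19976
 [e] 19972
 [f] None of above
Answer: e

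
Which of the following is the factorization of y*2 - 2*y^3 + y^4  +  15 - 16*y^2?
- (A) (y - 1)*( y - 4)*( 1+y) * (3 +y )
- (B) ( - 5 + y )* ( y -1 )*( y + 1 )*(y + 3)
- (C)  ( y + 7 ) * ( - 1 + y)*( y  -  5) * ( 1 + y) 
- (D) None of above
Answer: B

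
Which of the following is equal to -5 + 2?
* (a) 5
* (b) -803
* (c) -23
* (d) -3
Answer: d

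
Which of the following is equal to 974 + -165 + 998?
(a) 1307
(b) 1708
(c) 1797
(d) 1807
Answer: d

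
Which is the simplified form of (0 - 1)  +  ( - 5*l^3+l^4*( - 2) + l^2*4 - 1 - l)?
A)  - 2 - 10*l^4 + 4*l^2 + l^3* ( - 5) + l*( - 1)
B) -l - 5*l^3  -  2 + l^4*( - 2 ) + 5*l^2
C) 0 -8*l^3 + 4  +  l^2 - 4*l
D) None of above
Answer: D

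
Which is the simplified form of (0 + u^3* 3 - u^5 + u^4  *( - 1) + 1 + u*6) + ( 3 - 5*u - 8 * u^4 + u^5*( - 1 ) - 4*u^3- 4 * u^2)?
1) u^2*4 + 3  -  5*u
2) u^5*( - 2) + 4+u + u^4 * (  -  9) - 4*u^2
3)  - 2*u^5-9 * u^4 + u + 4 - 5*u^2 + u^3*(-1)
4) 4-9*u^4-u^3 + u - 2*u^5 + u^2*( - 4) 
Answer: 4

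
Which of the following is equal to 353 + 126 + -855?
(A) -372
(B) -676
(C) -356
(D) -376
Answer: D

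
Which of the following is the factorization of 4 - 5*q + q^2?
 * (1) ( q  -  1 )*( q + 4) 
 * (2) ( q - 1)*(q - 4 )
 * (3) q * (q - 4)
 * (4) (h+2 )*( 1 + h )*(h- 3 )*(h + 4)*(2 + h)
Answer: 2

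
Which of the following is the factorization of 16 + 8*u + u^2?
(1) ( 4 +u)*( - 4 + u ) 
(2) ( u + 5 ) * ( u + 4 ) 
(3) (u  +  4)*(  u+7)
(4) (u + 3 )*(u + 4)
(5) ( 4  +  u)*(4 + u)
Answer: 5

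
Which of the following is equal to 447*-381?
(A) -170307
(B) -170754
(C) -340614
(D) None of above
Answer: A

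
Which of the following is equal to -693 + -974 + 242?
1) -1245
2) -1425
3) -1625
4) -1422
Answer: 2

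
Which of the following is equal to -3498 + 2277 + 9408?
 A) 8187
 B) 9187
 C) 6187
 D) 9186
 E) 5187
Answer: A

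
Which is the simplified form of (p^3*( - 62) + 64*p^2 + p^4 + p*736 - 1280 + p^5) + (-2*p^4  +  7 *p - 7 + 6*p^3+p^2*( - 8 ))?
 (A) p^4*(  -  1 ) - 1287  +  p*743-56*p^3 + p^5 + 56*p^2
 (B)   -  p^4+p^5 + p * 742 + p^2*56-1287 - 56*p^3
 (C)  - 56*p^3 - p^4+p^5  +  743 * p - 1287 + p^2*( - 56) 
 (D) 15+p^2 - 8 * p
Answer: A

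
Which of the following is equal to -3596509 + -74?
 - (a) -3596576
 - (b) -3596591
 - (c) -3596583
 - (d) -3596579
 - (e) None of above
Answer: c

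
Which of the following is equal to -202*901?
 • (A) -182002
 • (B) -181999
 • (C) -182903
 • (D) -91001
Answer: A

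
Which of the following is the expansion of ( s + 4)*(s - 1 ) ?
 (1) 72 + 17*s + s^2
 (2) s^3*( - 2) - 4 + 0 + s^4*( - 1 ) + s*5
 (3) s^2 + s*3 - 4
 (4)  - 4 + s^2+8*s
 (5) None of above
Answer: 3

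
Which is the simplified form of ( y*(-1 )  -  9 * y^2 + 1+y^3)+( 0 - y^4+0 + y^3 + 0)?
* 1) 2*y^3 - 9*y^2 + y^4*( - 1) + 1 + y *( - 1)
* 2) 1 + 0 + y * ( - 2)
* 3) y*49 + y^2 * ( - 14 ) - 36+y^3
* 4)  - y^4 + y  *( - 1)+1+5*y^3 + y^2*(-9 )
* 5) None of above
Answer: 1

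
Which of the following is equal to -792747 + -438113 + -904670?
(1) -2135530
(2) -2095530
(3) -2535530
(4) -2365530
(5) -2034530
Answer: 1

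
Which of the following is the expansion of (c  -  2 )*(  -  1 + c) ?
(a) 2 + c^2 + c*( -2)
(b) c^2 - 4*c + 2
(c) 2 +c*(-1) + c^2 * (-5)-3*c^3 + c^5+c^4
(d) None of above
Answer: d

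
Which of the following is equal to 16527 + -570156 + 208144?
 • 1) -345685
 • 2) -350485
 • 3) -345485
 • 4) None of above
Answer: 3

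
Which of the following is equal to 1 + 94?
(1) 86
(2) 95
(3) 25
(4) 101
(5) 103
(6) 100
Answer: 2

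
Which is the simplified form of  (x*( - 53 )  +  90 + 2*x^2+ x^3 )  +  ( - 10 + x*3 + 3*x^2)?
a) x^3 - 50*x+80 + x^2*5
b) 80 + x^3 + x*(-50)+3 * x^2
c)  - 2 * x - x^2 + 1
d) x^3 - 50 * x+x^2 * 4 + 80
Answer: a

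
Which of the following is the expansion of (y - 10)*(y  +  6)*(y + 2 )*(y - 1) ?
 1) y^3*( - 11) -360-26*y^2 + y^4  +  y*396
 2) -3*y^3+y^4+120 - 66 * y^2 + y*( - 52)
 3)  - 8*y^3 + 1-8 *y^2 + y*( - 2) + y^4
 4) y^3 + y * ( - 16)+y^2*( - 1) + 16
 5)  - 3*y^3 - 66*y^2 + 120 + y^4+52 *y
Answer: 2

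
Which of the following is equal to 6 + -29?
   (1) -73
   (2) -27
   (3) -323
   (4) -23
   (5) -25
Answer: 4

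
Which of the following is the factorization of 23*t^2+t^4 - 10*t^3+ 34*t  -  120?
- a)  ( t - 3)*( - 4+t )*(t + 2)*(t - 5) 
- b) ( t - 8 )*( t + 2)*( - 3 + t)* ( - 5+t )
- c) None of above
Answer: a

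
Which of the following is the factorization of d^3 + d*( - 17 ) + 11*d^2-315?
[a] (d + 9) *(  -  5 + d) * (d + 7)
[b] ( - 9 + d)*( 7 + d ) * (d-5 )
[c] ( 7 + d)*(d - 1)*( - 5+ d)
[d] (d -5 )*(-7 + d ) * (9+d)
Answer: a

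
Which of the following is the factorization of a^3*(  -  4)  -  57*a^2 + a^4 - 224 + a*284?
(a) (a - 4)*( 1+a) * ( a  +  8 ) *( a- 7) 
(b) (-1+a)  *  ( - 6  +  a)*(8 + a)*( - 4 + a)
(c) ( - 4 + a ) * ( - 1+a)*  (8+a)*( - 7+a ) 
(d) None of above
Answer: c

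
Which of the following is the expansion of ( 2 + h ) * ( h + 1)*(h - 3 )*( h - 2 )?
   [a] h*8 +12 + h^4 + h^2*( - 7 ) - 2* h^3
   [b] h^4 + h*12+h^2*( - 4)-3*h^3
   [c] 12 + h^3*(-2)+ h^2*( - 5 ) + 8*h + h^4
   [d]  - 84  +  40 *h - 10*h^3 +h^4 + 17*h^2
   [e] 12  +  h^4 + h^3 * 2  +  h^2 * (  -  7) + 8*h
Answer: a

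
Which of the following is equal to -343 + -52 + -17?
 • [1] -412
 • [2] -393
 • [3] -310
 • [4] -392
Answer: 1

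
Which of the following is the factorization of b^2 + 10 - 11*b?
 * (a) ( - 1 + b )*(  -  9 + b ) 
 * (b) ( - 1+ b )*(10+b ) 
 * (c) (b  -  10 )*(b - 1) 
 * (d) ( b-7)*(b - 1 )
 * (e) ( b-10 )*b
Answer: c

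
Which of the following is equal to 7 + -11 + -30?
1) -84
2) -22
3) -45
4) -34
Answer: 4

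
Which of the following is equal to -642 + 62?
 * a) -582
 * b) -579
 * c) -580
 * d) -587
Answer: c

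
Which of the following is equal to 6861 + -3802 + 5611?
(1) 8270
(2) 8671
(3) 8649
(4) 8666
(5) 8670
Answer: 5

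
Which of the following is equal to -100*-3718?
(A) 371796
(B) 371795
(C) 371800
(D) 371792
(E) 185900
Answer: C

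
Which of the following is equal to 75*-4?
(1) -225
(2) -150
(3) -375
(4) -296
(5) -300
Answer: 5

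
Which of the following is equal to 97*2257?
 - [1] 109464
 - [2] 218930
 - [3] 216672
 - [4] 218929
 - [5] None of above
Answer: 4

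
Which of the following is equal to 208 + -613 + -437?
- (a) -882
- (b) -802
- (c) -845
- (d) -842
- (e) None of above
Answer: d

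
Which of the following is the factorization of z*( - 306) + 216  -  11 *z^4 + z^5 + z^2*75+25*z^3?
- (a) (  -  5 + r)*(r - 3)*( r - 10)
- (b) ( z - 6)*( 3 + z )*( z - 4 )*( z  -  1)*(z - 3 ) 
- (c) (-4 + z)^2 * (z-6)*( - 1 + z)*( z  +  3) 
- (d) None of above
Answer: b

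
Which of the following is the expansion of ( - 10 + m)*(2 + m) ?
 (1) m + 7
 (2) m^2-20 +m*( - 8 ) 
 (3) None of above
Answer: 2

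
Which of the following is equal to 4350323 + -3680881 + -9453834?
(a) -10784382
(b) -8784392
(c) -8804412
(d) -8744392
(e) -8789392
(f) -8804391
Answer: b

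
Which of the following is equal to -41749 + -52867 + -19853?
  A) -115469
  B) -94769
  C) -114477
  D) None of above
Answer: D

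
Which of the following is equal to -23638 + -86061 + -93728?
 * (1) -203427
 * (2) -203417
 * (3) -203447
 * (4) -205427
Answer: 1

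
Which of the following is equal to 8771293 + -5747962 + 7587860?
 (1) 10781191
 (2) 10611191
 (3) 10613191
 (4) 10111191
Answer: 2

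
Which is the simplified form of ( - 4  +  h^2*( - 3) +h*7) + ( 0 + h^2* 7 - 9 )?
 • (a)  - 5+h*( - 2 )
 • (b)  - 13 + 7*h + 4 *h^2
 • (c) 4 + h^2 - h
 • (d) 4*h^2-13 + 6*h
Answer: b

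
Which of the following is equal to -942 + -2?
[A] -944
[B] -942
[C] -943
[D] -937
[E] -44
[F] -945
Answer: A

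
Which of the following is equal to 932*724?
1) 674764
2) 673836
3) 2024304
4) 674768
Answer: 4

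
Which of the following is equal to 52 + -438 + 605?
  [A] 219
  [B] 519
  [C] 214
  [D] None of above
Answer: A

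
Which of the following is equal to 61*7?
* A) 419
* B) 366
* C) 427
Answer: C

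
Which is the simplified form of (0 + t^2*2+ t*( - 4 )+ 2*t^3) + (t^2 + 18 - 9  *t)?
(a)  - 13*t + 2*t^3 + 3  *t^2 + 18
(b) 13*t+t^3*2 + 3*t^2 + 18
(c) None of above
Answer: a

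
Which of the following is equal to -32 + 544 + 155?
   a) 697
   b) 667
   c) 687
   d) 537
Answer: b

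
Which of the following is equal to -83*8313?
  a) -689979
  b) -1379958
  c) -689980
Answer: a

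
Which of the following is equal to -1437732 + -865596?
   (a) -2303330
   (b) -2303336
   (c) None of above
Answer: c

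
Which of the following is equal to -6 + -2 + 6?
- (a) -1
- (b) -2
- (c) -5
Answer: b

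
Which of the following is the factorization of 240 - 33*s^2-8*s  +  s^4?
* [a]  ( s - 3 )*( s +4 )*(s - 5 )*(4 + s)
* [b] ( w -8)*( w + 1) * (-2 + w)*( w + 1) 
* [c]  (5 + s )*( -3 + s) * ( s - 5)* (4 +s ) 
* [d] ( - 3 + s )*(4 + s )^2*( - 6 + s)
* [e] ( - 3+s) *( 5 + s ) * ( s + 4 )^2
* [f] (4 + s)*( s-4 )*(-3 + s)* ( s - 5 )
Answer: a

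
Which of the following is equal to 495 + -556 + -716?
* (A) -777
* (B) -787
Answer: A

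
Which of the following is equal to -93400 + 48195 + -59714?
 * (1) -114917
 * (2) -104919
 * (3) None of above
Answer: 2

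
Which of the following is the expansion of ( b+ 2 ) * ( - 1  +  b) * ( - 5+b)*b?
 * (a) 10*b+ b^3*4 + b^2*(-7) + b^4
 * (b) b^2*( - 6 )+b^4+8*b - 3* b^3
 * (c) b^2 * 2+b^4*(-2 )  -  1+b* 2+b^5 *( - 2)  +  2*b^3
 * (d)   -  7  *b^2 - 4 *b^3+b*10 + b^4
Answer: d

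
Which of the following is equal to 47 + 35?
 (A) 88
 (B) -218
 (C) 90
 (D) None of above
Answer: D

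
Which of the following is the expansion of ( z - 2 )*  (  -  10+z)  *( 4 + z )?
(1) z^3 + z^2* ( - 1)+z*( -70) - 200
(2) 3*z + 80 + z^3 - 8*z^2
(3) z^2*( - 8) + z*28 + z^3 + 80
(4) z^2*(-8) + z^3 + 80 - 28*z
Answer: 4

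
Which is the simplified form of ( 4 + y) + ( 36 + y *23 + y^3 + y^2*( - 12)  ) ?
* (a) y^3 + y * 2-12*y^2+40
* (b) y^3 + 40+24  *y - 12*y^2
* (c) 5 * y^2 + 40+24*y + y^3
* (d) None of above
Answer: b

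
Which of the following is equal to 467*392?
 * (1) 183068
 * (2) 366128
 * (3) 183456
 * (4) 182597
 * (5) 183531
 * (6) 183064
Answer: 6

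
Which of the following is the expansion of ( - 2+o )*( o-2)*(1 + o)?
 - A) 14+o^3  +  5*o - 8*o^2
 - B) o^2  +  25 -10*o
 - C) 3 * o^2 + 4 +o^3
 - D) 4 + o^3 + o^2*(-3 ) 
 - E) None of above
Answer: D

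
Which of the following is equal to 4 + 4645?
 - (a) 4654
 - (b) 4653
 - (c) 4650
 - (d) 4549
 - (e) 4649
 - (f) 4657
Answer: e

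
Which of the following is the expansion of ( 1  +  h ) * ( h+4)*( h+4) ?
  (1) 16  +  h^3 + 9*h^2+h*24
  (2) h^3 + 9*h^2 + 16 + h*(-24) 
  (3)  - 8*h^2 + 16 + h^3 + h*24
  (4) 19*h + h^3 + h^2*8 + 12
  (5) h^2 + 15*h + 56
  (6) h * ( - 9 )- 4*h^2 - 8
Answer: 1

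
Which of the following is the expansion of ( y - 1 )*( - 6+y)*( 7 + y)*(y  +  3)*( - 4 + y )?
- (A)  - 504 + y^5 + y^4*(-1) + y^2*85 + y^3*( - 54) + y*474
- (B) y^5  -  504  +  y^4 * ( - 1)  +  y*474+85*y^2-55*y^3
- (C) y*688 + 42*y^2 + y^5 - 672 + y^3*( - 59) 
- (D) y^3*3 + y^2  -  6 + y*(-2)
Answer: B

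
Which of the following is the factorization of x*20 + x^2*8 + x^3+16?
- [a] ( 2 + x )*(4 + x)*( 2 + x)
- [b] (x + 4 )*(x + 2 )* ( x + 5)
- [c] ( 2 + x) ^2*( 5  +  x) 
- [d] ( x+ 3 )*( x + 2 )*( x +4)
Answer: a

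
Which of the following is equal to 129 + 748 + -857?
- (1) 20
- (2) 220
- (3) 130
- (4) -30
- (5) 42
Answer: 1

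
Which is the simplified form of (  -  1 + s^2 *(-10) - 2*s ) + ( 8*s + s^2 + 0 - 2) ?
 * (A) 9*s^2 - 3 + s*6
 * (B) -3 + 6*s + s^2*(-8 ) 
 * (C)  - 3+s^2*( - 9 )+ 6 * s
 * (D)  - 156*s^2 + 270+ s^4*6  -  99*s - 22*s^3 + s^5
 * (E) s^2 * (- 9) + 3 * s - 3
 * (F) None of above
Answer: C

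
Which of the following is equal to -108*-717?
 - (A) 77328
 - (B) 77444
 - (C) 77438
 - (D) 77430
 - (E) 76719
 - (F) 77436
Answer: F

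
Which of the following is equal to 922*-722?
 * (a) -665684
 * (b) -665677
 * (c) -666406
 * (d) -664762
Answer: a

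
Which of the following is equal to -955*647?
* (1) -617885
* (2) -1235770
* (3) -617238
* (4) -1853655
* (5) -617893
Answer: 1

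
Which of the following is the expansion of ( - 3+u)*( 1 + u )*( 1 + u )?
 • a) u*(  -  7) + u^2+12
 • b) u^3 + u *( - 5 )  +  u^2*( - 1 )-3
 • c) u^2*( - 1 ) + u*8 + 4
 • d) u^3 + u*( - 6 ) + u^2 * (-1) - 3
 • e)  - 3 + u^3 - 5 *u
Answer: b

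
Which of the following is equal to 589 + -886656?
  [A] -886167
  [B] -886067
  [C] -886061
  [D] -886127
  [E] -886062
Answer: B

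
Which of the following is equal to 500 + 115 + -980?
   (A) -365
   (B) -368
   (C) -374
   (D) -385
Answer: A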